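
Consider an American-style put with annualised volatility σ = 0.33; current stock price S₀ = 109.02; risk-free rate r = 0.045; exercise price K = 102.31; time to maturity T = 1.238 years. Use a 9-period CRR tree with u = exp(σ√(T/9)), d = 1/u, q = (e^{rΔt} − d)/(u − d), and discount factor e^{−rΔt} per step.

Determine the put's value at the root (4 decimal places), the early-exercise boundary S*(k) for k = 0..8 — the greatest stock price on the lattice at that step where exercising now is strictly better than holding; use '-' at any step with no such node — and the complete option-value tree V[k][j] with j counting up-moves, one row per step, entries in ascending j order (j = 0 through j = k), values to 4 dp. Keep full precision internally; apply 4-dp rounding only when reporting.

Δt=0.13756, u=1.13020, d=0.88480, q=0.49474, disc=e^(-rΔt)=0.99383
k=9 terminal: V=max(K-S,0) → 66.0758 56.0264 43.1899 26.7932 5.8489 0.0000 0.0000 0.0000 0.0000 0.0000
k=8: j=0 S=40.9518 intr=61.3582 cont=60.7269 V=61.3582[EX]; j=1 S=52.3096 intr=50.0004 cont=49.3691 V=50.0004[EX]; j=2 S=66.8174 intr=35.4926 cont=34.8613 V=35.4926[EX]; j=3 S=85.3489 intr=16.9611 cont=16.3298 V=16.9611[EX]; j=4 S=109.0200 intr=0.0000 cont=2.9370 V=2.9370[hold]; j=5 S=139.2562 intr=0.0000 cont=0.0000 V=0.0000[hold]; j=6 S=177.8782 intr=0.0000 cont=0.0000 V=0.0000[hold]; j=7 S=227.2120 intr=0.0000 cont=0.0000 V=0.0000[hold]; j=8 S=290.2281 intr=0.0000 cont=0.0000 V=0.0000[hold]  S*(8)=85.3489
k=7: j=0 S=46.2836 intr=56.0264 cont=55.3951 V=56.0264[EX]; j=1 S=59.1201 intr=43.1899 cont=42.5585 V=43.1899[EX]; j=2 S=75.5168 intr=26.7932 cont=26.1618 V=26.7932[EX]; j=3 S=96.4611 intr=5.8489 cont=9.9609 V=9.9609[hold]; j=4 S=123.2141 intr=0.0000 cont=1.4748 V=1.4748[hold]; j=5 S=157.3869 intr=0.0000 cont=0.0000 V=0.0000[hold]; j=6 S=201.0375 intr=0.0000 cont=0.0000 V=0.0000[hold]; j=7 S=256.7943 intr=0.0000 cont=0.0000 V=0.0000[hold]  S*(7)=75.5168
k=6: j=0 S=52.3096 intr=50.0004 cont=49.3691 V=50.0004[EX]; j=1 S=66.8174 intr=35.4926 cont=34.8613 V=35.4926[EX]; j=2 S=85.3489 intr=16.9611 cont=18.3516 V=18.3516[hold]; j=3 S=109.0200 intr=0.0000 cont=5.7269 V=5.7269[hold]; j=4 S=139.2562 intr=0.0000 cont=0.7405 V=0.7405[hold]; j=5 S=177.8782 intr=0.0000 cont=0.0000 V=0.0000[hold]; j=6 S=227.2120 intr=0.0000 cont=0.0000 V=0.0000[hold]  S*(6)=66.8174
k=5: j=0 S=59.1201 intr=43.1899 cont=42.5585 V=43.1899[EX]; j=1 S=75.5168 intr=26.7932 cont=26.8455 V=26.8455[hold]; j=2 S=96.4611 intr=5.8489 cont=12.0309 V=12.0309[hold]; j=3 S=123.2141 intr=0.0000 cont=3.2398 V=3.2398[hold]; j=4 S=157.3869 intr=0.0000 cont=0.3719 V=0.3719[hold]; j=5 S=201.0375 intr=0.0000 cont=0.0000 V=0.0000[hold]  S*(5)=59.1201
k=4: j=0 S=66.8174 intr=35.4926 cont=34.8870 V=35.4926[EX]; j=1 S=85.3489 intr=16.9611 cont=19.3957 V=19.3957[hold]; j=2 S=109.0200 intr=0.0000 cont=7.6342 V=7.6342[hold]; j=3 S=139.2562 intr=0.0000 cont=1.8097 V=1.8097[hold]; j=4 S=177.8782 intr=0.0000 cont=0.1867 V=0.1867[hold]  S*(4)=66.8174
k=3: j=0 S=75.5168 intr=26.7932 cont=27.3589 V=27.3589[hold]; j=1 S=96.4611 intr=5.8489 cont=13.4930 V=13.4930[hold]; j=2 S=123.2141 intr=0.0000 cont=4.7232 V=4.7232[hold]; j=3 S=157.3869 intr=0.0000 cont=1.0005 V=1.0005[hold]  S*(3)=-
k=2: j=0 S=85.3489 intr=16.9611 cont=20.3723 V=20.3723[hold]; j=1 S=109.0200 intr=0.0000 cont=9.0977 V=9.0977[hold]; j=2 S=139.2562 intr=0.0000 cont=2.8637 V=2.8637[hold]  S*(2)=-
k=1: j=0 S=96.4611 intr=5.8489 cont=14.7030 V=14.7030[hold]; j=1 S=123.2141 intr=0.0000 cont=5.9764 V=5.9764[hold]  S*(1)=-
k=0: j=0 S=109.0200 intr=0.0000 cont=10.3215 V=10.3215[hold]  S*(0)=-

price = 10.3215
boundary = - - - - 66.8174 59.1201 66.8174 75.5168 85.3489
tree:
10.3215
14.7030 5.9764
20.3723 9.0977 2.8637
27.3589 13.4930 4.7232 1.0005
35.4926 19.3957 7.6342 1.8097 0.1867
43.1899 26.8455 12.0309 3.2398 0.3719 0.0000
50.0004 35.4926 18.3516 5.7269 0.7405 0.0000 0.0000
56.0264 43.1899 26.7932 9.9609 1.4748 0.0000 0.0000 0.0000
61.3582 50.0004 35.4926 16.9611 2.9370 0.0000 0.0000 0.0000 0.0000
66.0758 56.0264 43.1899 26.7932 5.8489 0.0000 0.0000 0.0000 0.0000 0.0000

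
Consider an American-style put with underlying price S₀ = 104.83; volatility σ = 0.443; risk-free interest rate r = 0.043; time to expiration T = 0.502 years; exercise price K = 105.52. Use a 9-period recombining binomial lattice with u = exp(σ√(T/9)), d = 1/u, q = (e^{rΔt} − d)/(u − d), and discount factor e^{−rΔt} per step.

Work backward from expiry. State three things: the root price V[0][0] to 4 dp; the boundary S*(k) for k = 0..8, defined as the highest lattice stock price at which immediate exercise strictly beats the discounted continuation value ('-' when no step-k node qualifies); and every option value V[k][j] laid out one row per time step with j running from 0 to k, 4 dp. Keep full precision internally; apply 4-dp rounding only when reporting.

params: Δt=0.05578 u=1.11029 d=0.90066 q=0.48532 e^(-rΔt)=0.99760
t_9 payoffs: 64.6369 55.1212 43.3908 28.9301 11.1036 0.0000 0.0000 0.0000 0.0000 0.0000
t_8: node(8,0) S=45.3923 payoff=60.1277 vs cont=59.8749 → 60.1277 [stop]  node(8,1) S=55.9575 payoff=49.5625 vs cont=49.3098 → 49.5625 [stop]  node(8,2) S=68.9817 payoff=36.5383 vs cont=36.2855 → 36.5383 [stop]  node(8,3) S=85.0373 payoff=20.4827 vs cont=20.2299 → 20.4827 [stop]  node(8,4) S=104.8300 payoff=0.6900 vs cont=5.7011 → 5.7011 [wait]  node(8,5) S=129.2294 payoff=0.0000 vs cont=0.0000 → 0.0000 [wait]  node(8,6) S=159.3079 payoff=0.0000 vs cont=0.0000 → 0.0000 [wait]  node(8,7) S=196.3872 payoff=0.0000 vs cont=0.0000 → 0.0000 [wait]  node(8,8) S=242.0968 payoff=0.0000 vs cont=0.0000 → 0.0000 [wait]  ⇒ S*(8)=85.0373
t_7: node(7,0) S=50.3988 payoff=55.1212 vs cont=54.8684 → 55.1212 [stop]  node(7,1) S=62.1292 payoff=43.3908 vs cont=43.1380 → 43.3908 [stop]  node(7,2) S=76.5899 payoff=28.9301 vs cont=28.6773 → 28.9301 [stop]  node(7,3) S=94.4164 payoff=11.1036 vs cont=13.2769 → 13.2769 [wait]  node(7,4) S=116.3921 payoff=0.0000 vs cont=2.9272 → 2.9272 [wait]  node(7,5) S=143.4827 payoff=0.0000 vs cont=0.0000 → 0.0000 [wait]  node(7,6) S=176.8786 payoff=0.0000 vs cont=0.0000 → 0.0000 [wait]  node(7,7) S=218.0475 payoff=0.0000 vs cont=0.0000 → 0.0000 [wait]  ⇒ S*(7)=76.5899
t_6: node(6,0) S=55.9575 payoff=49.5625 vs cont=49.3098 → 49.5625 [stop]  node(6,1) S=68.9817 payoff=36.5383 vs cont=36.2855 → 36.5383 [stop]  node(6,2) S=85.0373 payoff=20.4827 vs cont=21.2821 → 21.2821 [wait]  node(6,3) S=104.8300 payoff=0.6900 vs cont=8.2342 → 8.2342 [wait]  node(6,4) S=129.2294 payoff=0.0000 vs cont=1.5029 → 1.5029 [wait]  node(6,5) S=159.3079 payoff=0.0000 vs cont=0.0000 → 0.0000 [wait]  node(6,6) S=196.3872 payoff=0.0000 vs cont=0.0000 → 0.0000 [wait]  ⇒ S*(6)=68.9817
t_5: node(5,0) S=62.1292 payoff=43.3908 vs cont=43.1380 → 43.3908 [stop]  node(5,1) S=76.5899 payoff=28.9301 vs cont=29.0643 → 29.0643 [wait]  node(5,2) S=94.4164 payoff=11.1036 vs cont=14.9139 → 14.9139 [wait]  node(5,3) S=116.3921 payoff=0.0000 vs cont=4.9555 → 4.9555 [wait]  node(5,4) S=143.4827 payoff=0.0000 vs cont=0.7717 → 0.7717 [wait]  node(5,5) S=176.8786 payoff=0.0000 vs cont=0.0000 → 0.0000 [wait]  ⇒ S*(5)=62.1292
t_4: node(4,0) S=68.9817 payoff=36.5383 vs cont=36.3506 → 36.5383 [stop]  node(4,1) S=85.0373 payoff=20.4827 vs cont=22.1436 → 22.1436 [wait]  node(4,2) S=104.8300 payoff=0.6900 vs cont=10.0567 → 10.0567 [wait]  node(4,3) S=129.2294 payoff=0.0000 vs cont=2.9180 → 2.9180 [wait]  node(4,4) S=159.3079 payoff=0.0000 vs cont=0.3962 → 0.3962 [wait]  ⇒ S*(4)=68.9817
t_3: node(3,0) S=76.5899 payoff=28.9301 vs cont=29.4814 → 29.4814 [wait]  node(3,1) S=94.4164 payoff=11.1036 vs cont=16.2386 → 16.2386 [wait]  node(3,2) S=116.3921 payoff=0.0000 vs cont=6.5763 → 6.5763 [wait]  node(3,3) S=143.4827 payoff=0.0000 vs cont=1.6900 → 1.6900 [wait]  ⇒ S*(3)=-
t_2: node(2,0) S=85.0373 payoff=20.4827 vs cont=22.9991 → 22.9991 [wait]  node(2,1) S=104.8300 payoff=0.6900 vs cont=11.5216 → 11.5216 [wait]  node(2,2) S=129.2294 payoff=0.0000 vs cont=4.1948 → 4.1948 [wait]  ⇒ S*(2)=-
t_1: node(1,0) S=94.4164 payoff=11.1036 vs cont=17.3871 → 17.3871 [wait]  node(1,1) S=116.3921 payoff=0.0000 vs cont=7.9467 → 7.9467 [wait]  ⇒ S*(1)=-
t_0: node(0,0) S=104.8300 payoff=0.6900 vs cont=12.7747 → 12.7747 [wait]  ⇒ S*(0)=-

price = 12.7747
boundary = - - - - 68.9817 62.1292 68.9817 76.5899 85.0373
tree:
12.7747
17.3871 7.9467
22.9991 11.5216 4.1948
29.4814 16.2386 6.5763 1.6900
36.5383 22.1436 10.0567 2.9180 0.3962
43.3908 29.0643 14.9139 4.9555 0.7717 0.0000
49.5625 36.5383 21.2821 8.2342 1.5029 0.0000 0.0000
55.1212 43.3908 28.9301 13.2769 2.9272 0.0000 0.0000 0.0000
60.1277 49.5625 36.5383 20.4827 5.7011 0.0000 0.0000 0.0000 0.0000
64.6369 55.1212 43.3908 28.9301 11.1036 0.0000 0.0000 0.0000 0.0000 0.0000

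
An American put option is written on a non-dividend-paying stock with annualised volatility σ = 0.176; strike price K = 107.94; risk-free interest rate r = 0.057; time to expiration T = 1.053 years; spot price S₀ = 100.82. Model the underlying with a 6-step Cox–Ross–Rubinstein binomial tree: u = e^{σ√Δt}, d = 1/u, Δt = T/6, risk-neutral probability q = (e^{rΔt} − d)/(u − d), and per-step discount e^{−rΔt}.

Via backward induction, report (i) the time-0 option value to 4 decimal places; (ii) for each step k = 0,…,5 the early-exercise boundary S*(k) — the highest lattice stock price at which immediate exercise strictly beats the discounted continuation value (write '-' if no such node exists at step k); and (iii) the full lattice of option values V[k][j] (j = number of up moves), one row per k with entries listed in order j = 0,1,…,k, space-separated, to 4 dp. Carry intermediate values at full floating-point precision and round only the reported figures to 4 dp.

price = 9.1728
boundary = - 93.6539 86.9971 93.6539 86.9971 93.6539
tree:
9.1728
14.2861 5.1517
20.9429 8.7527 2.2960
27.1266 14.2861 4.3799 0.6309
32.8707 20.9429 8.0966 1.4152 0.0000
38.2065 27.1266 14.2861 3.1743 0.0000 0.0000
43.1631 32.8707 20.9429 7.1200 0.0000 0.0000 0.0000

params: Δt=0.17550 u=1.07652 d=0.92892 q=0.54969 e^(-rΔt)=0.99005
t_6 payoffs: 43.1631 32.8707 20.9429 7.1200 0.0000 0.0000 0.0000
t_5: node(5,0) S=69.7335 payoff=38.2065 vs cont=37.1321 → 38.2065 [stop]  node(5,1) S=80.8134 payoff=27.1266 vs cont=26.0522 → 27.1266 [stop]  node(5,2) S=93.6539 payoff=14.2861 vs cont=13.2118 → 14.2861 [stop]  node(5,3) S=108.5345 payoff=0.0000 vs cont=3.1743 → 3.1743 [wait]  node(5,4) S=125.7795 payoff=0.0000 vs cont=0.0000 → 0.0000 [wait]  node(5,5) S=145.7646 payoff=0.0000 vs cont=0.0000 → 0.0000 [wait]  ⇒ S*(5)=93.6539
t_4: node(4,0) S=75.0693 payoff=32.8707 vs cont=31.7963 → 32.8707 [stop]  node(4,1) S=86.9971 payoff=20.9429 vs cont=19.8685 → 20.9429 [stop]  node(4,2) S=100.8200 payoff=7.1200 vs cont=8.0966 → 8.0966 [wait]  node(4,3) S=116.8393 payoff=0.0000 vs cont=1.4152 → 1.4152 [wait]  node(4,4) S=135.4038 payoff=0.0000 vs cont=0.0000 → 0.0000 [wait]  ⇒ S*(4)=86.9971
t_3: node(3,0) S=80.8134 payoff=27.1266 vs cont=26.0522 → 27.1266 [stop]  node(3,1) S=93.6539 payoff=14.2861 vs cont=13.7433 → 14.2861 [stop]  node(3,2) S=108.5345 payoff=0.0000 vs cont=4.3799 → 4.3799 [wait]  node(3,3) S=125.7795 payoff=0.0000 vs cont=0.6309 → 0.6309 [wait]  ⇒ S*(3)=93.6539
t_2: node(2,0) S=86.9971 payoff=20.9429 vs cont=19.8685 → 20.9429 [stop]  node(2,1) S=100.8200 payoff=7.1200 vs cont=8.7527 → 8.7527 [wait]  node(2,2) S=116.8393 payoff=0.0000 vs cont=2.2960 → 2.2960 [wait]  ⇒ S*(2)=86.9971
t_1: node(1,0) S=93.6539 payoff=14.2861 vs cont=14.1003 → 14.2861 [stop]  node(1,1) S=108.5345 payoff=0.0000 vs cont=5.1517 → 5.1517 [wait]  ⇒ S*(1)=93.6539
t_0: node(0,0) S=100.8200 payoff=7.1200 vs cont=9.1728 → 9.1728 [wait]  ⇒ S*(0)=-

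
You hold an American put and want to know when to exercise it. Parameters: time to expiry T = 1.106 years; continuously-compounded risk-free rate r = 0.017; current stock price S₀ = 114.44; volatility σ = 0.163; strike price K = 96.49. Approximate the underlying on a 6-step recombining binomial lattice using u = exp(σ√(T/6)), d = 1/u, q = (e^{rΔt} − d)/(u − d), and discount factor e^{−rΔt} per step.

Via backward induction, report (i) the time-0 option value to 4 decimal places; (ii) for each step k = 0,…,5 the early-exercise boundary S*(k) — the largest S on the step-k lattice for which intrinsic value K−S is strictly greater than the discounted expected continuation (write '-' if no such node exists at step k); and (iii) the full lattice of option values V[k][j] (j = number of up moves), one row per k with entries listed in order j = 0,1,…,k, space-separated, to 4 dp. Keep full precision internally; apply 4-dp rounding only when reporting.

params: Δt=0.18433 u=1.07249 d=0.93241 q=0.50492 e^(-rΔt)=0.99687
t_6 payoffs: 21.2897 9.9921 0.0000 0.0000 0.0000 0.0000 0.0000
t_5: node(5,0) S=80.6516 payoff=15.8384 vs cont=15.5365 → 15.8384 [stop]  node(5,1) S=92.7681 payoff=3.7219 vs cont=4.9314 → 4.9314 [wait]  node(5,2) S=106.7050 payoff=0.0000 vs cont=0.0000 → 0.0000 [wait]  node(5,3) S=122.7357 payoff=0.0000 vs cont=0.0000 → 0.0000 [wait]  node(5,4) S=141.1747 payoff=0.0000 vs cont=0.0000 → 0.0000 [wait]  node(5,5) S=162.3839 payoff=0.0000 vs cont=0.0000 → 0.0000 [wait]  ⇒ S*(5)=80.6516
t_4: node(4,0) S=86.4979 payoff=9.9921 vs cont=10.2990 → 10.2990 [wait]  node(4,1) S=99.4928 payoff=0.0000 vs cont=2.4338 → 2.4338 [wait]  node(4,2) S=114.4400 payoff=0.0000 vs cont=0.0000 → 0.0000 [wait]  node(4,3) S=131.6327 payoff=0.0000 vs cont=0.0000 → 0.0000 [wait]  node(4,4) S=151.4084 payoff=0.0000 vs cont=0.0000 → 0.0000 [wait]  ⇒ S*(4)=-
t_3: node(3,0) S=92.7681 payoff=3.7219 vs cont=6.3079 → 6.3079 [wait]  node(3,1) S=106.7050 payoff=0.0000 vs cont=1.2012 → 1.2012 [wait]  node(3,2) S=122.7357 payoff=0.0000 vs cont=0.0000 → 0.0000 [wait]  node(3,3) S=141.1747 payoff=0.0000 vs cont=0.0000 → 0.0000 [wait]  ⇒ S*(3)=-
t_2: node(2,0) S=99.4928 payoff=0.0000 vs cont=3.7178 → 3.7178 [wait]  node(2,1) S=114.4400 payoff=0.0000 vs cont=0.5928 → 0.5928 [wait]  node(2,2) S=131.6327 payoff=0.0000 vs cont=0.0000 → 0.0000 [wait]  ⇒ S*(2)=-
t_1: node(1,0) S=106.7050 payoff=0.0000 vs cont=2.1332 → 2.1332 [wait]  node(1,1) S=122.7357 payoff=0.0000 vs cont=0.2926 → 0.2926 [wait]  ⇒ S*(1)=-
t_0: node(0,0) S=114.4400 payoff=0.0000 vs cont=1.2001 → 1.2001 [wait]  ⇒ S*(0)=-

price = 1.2001
boundary = - - - - - 80.6516
tree:
1.2001
2.1332 0.2926
3.7178 0.5928 0.0000
6.3079 1.2012 0.0000 0.0000
10.2990 2.4338 0.0000 0.0000 0.0000
15.8384 4.9314 0.0000 0.0000 0.0000 0.0000
21.2897 9.9921 0.0000 0.0000 0.0000 0.0000 0.0000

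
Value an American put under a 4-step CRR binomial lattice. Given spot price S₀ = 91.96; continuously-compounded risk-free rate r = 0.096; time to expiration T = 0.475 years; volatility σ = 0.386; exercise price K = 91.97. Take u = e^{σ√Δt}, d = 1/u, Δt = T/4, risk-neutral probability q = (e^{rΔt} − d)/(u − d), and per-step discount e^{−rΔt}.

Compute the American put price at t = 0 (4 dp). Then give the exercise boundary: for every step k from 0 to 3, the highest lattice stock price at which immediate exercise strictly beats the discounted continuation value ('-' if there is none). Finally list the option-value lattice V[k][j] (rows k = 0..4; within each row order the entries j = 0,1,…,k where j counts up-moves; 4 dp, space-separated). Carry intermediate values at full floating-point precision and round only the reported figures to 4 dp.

price = 7.7646
boundary = - - 70.4795 80.5065
tree:
7.7646
13.2174 2.6953
21.4905 5.5586 0.0023
30.2687 11.4635 0.0048 0.0000
37.9535 21.4905 0.0100 0.0000 0.0000

params: Δt=0.11875 u=1.14227 d=0.87545 q=0.50977 e^(-rΔt)=0.98866
t_4 payoffs: 37.9535 21.4905 0.0100 0.0000 0.0000
t_3: node(3,0) S=61.7013 payoff=30.2687 vs cont=29.2262 → 30.2687 [stop]  node(3,1) S=80.5065 payoff=11.4635 vs cont=10.4210 → 11.4635 [stop]  node(3,2) S=105.0430 payoff=0.0000 vs cont=0.0048 → 0.0048 [wait]  node(3,3) S=137.0577 payoff=0.0000 vs cont=0.0000 → 0.0000 [wait]  ⇒ S*(3)=80.5065
t_2: node(2,0) S=70.4795 payoff=21.4905 vs cont=20.4480 → 21.4905 [stop]  node(2,1) S=91.9600 payoff=0.0100 vs cont=5.5586 → 5.5586 [wait]  node(2,2) S=119.9873 payoff=0.0000 vs cont=0.0023 → 0.0023 [wait]  ⇒ S*(2)=70.4795
t_1: node(1,0) S=80.5065 payoff=11.4635 vs cont=13.2174 → 13.2174 [wait]  node(1,1) S=105.0430 payoff=0.0000 vs cont=2.6953 → 2.6953 [wait]  ⇒ S*(1)=-
t_0: node(0,0) S=91.9600 payoff=0.0100 vs cont=7.7646 → 7.7646 [wait]  ⇒ S*(0)=-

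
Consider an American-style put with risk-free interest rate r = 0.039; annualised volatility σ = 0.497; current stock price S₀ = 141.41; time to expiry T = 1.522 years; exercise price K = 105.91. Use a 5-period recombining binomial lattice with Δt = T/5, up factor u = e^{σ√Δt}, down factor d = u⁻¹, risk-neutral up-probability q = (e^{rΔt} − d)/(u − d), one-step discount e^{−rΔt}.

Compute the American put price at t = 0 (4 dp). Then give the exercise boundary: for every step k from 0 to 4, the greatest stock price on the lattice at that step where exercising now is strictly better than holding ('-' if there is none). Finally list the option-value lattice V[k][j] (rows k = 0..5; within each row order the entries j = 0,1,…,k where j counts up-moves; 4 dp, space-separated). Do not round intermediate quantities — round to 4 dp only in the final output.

Δt=0.30440  u=1.31549  d=0.76017  q=0.45338  discount=0.98820
step 5 (expiry): payoffs max(K−S,0) = 70.0139 43.7916 0.0000 0.0000 0.0000 0.0000
step 4: (k=4,j=0): S=47.2208, (K−S)⁺=58.6892, hold=57.4393 ⇒ V=58.6892 exercise | (k=4,j=1): S=81.7160, (K−S)⁺=24.1940, hold=23.6549 ⇒ V=24.1940 exercise | (k=4,j=2): S=141.4100, (K−S)⁺=0.0000, hold=0.0000 ⇒ V=0.0000 continue | (k=4,j=3): S=244.7109, (K−S)⁺=0.0000, hold=0.0000 ⇒ V=0.0000 continue | (k=4,j=4): S=423.4739, (K−S)⁺=0.0000, hold=0.0000 ⇒ V=0.0000 continue  boundary S*=81.7160
step 3: (k=3,j=0): S=62.1184, (K−S)⁺=43.7916, hold=42.5417 ⇒ V=43.7916 exercise | (k=3,j=1): S=107.4963, (K−S)⁺=0.0000, hold=13.0689 ⇒ V=13.0689 continue | (k=3,j=2): S=186.0230, (K−S)⁺=0.0000, hold=0.0000 ⇒ V=0.0000 continue | (k=3,j=3): S=321.9141, (K−S)⁺=0.0000, hold=0.0000 ⇒ V=0.0000 continue  boundary S*=62.1184
step 2: (k=2,j=0): S=81.7160, (K−S)⁺=24.1940, hold=29.5101 ⇒ V=29.5101 continue | (k=2,j=1): S=141.4100, (K−S)⁺=0.0000, hold=7.0594 ⇒ V=7.0594 continue | (k=2,j=2): S=244.7109, (K−S)⁺=0.0000, hold=0.0000 ⇒ V=0.0000 continue  boundary S*=-
step 1: (k=1,j=0): S=107.4963, (K−S)⁺=0.0000, hold=19.1033 ⇒ V=19.1033 continue | (k=1,j=1): S=186.0230, (K−S)⁺=0.0000, hold=3.8133 ⇒ V=3.8133 continue  boundary S*=-
step 0: (k=0,j=0): S=141.4100, (K−S)⁺=0.0000, hold=12.0274 ⇒ V=12.0274 continue  boundary S*=-

price = 12.0274
boundary = - - - 62.1184 81.7160
tree:
12.0274
19.1033 3.8133
29.5101 7.0594 0.0000
43.7916 13.0689 0.0000 0.0000
58.6892 24.1940 0.0000 0.0000 0.0000
70.0139 43.7916 0.0000 0.0000 0.0000 0.0000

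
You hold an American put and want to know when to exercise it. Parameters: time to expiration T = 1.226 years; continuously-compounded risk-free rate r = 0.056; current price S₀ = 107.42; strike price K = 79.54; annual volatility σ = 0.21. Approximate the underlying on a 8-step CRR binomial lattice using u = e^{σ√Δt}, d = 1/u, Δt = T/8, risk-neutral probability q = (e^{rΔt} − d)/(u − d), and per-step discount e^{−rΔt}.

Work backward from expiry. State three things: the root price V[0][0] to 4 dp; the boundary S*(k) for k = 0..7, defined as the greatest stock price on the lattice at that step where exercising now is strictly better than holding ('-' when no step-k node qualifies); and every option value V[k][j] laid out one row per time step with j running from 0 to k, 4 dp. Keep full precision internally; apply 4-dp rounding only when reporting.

Δt=0.15325, u=1.08568, d=0.92108, q=0.53182, disc=e^(-rΔt)=0.99145
k=8 terminal: V=max(K-S,0) → 23.8904 13.9455 2.2233 0.0000 0.0000 0.0000 0.0000 0.0000 0.0000
k=7: j=0 S=60.4178 intr=19.1222 cont=18.4425 V=19.1222[EX]; j=1 S=71.2148 intr=8.3252 cont=7.6455 V=8.3252[EX]; j=2 S=83.9414 intr=0.0000 cont=1.0320 V=1.0320[hold]; j=3 S=98.9423 intr=0.0000 cont=0.0000 V=0.0000[hold]; j=4 S=116.6240 intr=0.0000 cont=0.0000 V=0.0000[hold]; j=5 S=137.4656 intr=0.0000 cont=0.0000 V=0.0000[hold]; j=6 S=162.0316 intr=0.0000 cont=0.0000 V=0.0000[hold]; j=7 S=190.9878 intr=0.0000 cont=0.0000 V=0.0000[hold]  S*(7)=71.2148
k=6: j=0 S=65.5945 intr=13.9455 cont=13.2658 V=13.9455[EX]; j=1 S=77.3167 intr=2.2233 cont=4.4085 V=4.4085[hold]; j=2 S=91.1338 intr=0.0000 cont=0.4790 V=0.4790[hold]; j=3 S=107.4200 intr=0.0000 cont=0.0000 V=0.0000[hold]; j=4 S=126.6167 intr=0.0000 cont=0.0000 V=0.0000[hold]; j=5 S=149.2440 intr=0.0000 cont=0.0000 V=0.0000[hold]; j=6 S=175.9149 intr=0.0000 cont=0.0000 V=0.0000[hold]  S*(6)=65.5945
k=5: j=0 S=71.2148 intr=8.3252 cont=8.7977 V=8.7977[hold]; j=1 S=83.9414 intr=0.0000 cont=2.2989 V=2.2989[hold]; j=2 S=98.9423 intr=0.0000 cont=0.2224 V=0.2224[hold]; j=3 S=116.6240 intr=0.0000 cont=0.0000 V=0.0000[hold]; j=4 S=137.4656 intr=0.0000 cont=0.0000 V=0.0000[hold]; j=5 S=162.0316 intr=0.0000 cont=0.0000 V=0.0000[hold]  S*(5)=-
k=4: j=0 S=77.3167 intr=2.2233 cont=5.2959 V=5.2959[hold]; j=1 S=91.1338 intr=0.0000 cont=1.1843 V=1.1843[hold]; j=2 S=107.4200 intr=0.0000 cont=0.1032 V=0.1032[hold]; j=3 S=126.6167 intr=0.0000 cont=0.0000 V=0.0000[hold]; j=4 S=149.2440 intr=0.0000 cont=0.0000 V=0.0000[hold]  S*(4)=-
k=3: j=0 S=83.9414 intr=0.0000 cont=3.0827 V=3.0827[hold]; j=1 S=98.9423 intr=0.0000 cont=0.6042 V=0.6042[hold]; j=2 S=116.6240 intr=0.0000 cont=0.0479 V=0.0479[hold]; j=3 S=137.4656 intr=0.0000 cont=0.0000 V=0.0000[hold]  S*(3)=-
k=2: j=0 S=91.1338 intr=0.0000 cont=1.7495 V=1.7495[hold]; j=1 S=107.4200 intr=0.0000 cont=0.3057 V=0.3057[hold]; j=2 S=126.6167 intr=0.0000 cont=0.0222 V=0.0222[hold]  S*(2)=-
k=1: j=0 S=98.9423 intr=0.0000 cont=0.9733 V=0.9733[hold]; j=1 S=116.6240 intr=0.0000 cont=0.1536 V=0.1536[hold]  S*(1)=-
k=0: j=0 S=107.4200 intr=0.0000 cont=0.5328 V=0.5328[hold]  S*(0)=-

price = 0.5328
boundary = - - - - - - 65.5945 71.2148
tree:
0.5328
0.9733 0.1536
1.7495 0.3057 0.0222
3.0827 0.6042 0.0479 0.0000
5.2959 1.1843 0.1032 0.0000 0.0000
8.7977 2.2989 0.2224 0.0000 0.0000 0.0000
13.9455 4.4085 0.4790 0.0000 0.0000 0.0000 0.0000
19.1222 8.3252 1.0320 0.0000 0.0000 0.0000 0.0000 0.0000
23.8904 13.9455 2.2233 0.0000 0.0000 0.0000 0.0000 0.0000 0.0000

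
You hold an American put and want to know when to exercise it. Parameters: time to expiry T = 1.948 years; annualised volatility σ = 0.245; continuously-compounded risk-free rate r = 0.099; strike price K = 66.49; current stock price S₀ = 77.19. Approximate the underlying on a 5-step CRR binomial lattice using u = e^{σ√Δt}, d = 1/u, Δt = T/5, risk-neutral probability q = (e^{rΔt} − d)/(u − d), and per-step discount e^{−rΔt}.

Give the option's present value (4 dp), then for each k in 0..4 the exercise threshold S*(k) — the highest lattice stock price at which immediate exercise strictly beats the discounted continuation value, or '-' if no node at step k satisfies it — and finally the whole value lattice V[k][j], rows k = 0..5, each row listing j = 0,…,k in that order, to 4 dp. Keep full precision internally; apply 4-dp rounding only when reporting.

Δt=0.38960  u=1.16524  d=0.85819  q=0.58992  discount=0.96216
step 5 (expiry): payoffs max(K−S,0) = 30.5572 17.7013 0.2459 0.0000 0.0000 0.0000
step 4: (k=4,j=0): S=41.8702, (K−S)⁺=24.6198, hold=22.1041 ⇒ V=24.6198 exercise | (k=4,j=1): S=56.8503, (K−S)⁺=9.6397, hold=7.1240 ⇒ V=9.6397 exercise | (k=4,j=2): S=77.1900, (K−S)⁺=0.0000, hold=0.0970 ⇒ V=0.0970 continue | (k=4,j=3): S=104.8067, (K−S)⁺=0.0000, hold=0.0000 ⇒ V=0.0000 continue | (k=4,j=4): S=142.3040, (K−S)⁺=0.0000, hold=0.0000 ⇒ V=0.0000 continue  boundary S*=56.8503
step 3: (k=3,j=0): S=48.7887, (K−S)⁺=17.7013, hold=15.1856 ⇒ V=17.7013 exercise | (k=3,j=1): S=66.2441, (K−S)⁺=0.2459, hold=3.8586 ⇒ V=3.8586 continue | (k=3,j=2): S=89.9446, (K−S)⁺=0.0000, hold=0.0383 ⇒ V=0.0383 continue | (k=3,j=3): S=122.1246, (K−S)⁺=0.0000, hold=0.0000 ⇒ V=0.0000 continue  boundary S*=48.7887
step 2: (k=2,j=0): S=56.8503, (K−S)⁺=9.6397, hold=9.1745 ⇒ V=9.6397 exercise | (k=2,j=1): S=77.1900, (K−S)⁺=0.0000, hold=1.5442 ⇒ V=1.5442 continue | (k=2,j=2): S=104.8067, (K−S)⁺=0.0000, hold=0.0151 ⇒ V=0.0151 continue  boundary S*=56.8503
step 1: (k=1,j=0): S=66.2441, (K−S)⁺=0.2459, hold=4.6800 ⇒ V=4.6800 continue | (k=1,j=1): S=89.9446, (K−S)⁺=0.0000, hold=0.6179 ⇒ V=0.6179 continue  boundary S*=-
step 0: (k=0,j=0): S=77.1900, (K−S)⁺=0.0000, hold=2.1973 ⇒ V=2.1973 continue  boundary S*=-

price = 2.1973
boundary = - - 56.8503 48.7887 56.8503
tree:
2.1973
4.6800 0.6179
9.6397 1.5442 0.0151
17.7013 3.8586 0.0383 0.0000
24.6198 9.6397 0.0970 0.0000 0.0000
30.5572 17.7013 0.2459 0.0000 0.0000 0.0000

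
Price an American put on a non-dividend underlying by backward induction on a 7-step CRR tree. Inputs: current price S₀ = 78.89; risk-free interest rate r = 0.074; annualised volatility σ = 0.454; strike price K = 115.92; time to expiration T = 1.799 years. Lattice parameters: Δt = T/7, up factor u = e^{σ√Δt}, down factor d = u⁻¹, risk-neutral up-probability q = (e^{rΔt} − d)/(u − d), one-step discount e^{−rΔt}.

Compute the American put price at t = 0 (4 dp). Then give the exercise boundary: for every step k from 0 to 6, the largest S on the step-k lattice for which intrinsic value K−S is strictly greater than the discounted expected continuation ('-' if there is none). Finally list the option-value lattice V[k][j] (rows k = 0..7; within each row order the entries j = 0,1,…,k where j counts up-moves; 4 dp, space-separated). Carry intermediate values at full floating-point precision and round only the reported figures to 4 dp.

price = 40.1131
boundary = - 62.6710 49.7864 62.6710 49.7864 62.6710 78.8900
tree:
40.1131
53.2490 27.7029
66.1336 39.0860 16.6690
76.3692 53.2490 25.5404 7.8745
84.5005 66.1336 37.7558 13.5334 2.1552
90.9600 76.3692 53.2490 22.7397 4.2574 0.0000
96.0915 84.5005 66.1336 37.0300 8.4101 0.0000 0.0000
100.1681 90.9600 76.3692 53.2490 16.6135 0.0000 0.0000 0.0000

params: Δt=0.25700 u=1.25880 d=0.79441 q=0.48406 e^(-rΔt)=0.98116
t_7 payoffs: 100.1681 90.9600 76.3692 53.2490 16.6135 0.0000 0.0000 0.0000
t_6: node(6,0) S=19.8285 payoff=96.0915 vs cont=93.9078 → 96.0915 [stop]  node(6,1) S=31.4195 payoff=84.5005 vs cont=82.3167 → 84.5005 [stop]  node(6,2) S=49.7864 payoff=66.1336 vs cont=63.9498 → 66.1336 [stop]  node(6,3) S=78.8900 payoff=37.0300 vs cont=34.8463 → 37.0300 [stop]  node(6,4) S=125.0066 payoff=0.0000 vs cont=8.4101 → 8.4101 [wait]  node(6,5) S=198.0815 payoff=0.0000 vs cont=0.0000 → 0.0000 [wait]  node(6,6) S=313.8738 payoff=0.0000 vs cont=0.0000 → 0.0000 [wait]  ⇒ S*(6)=78.8900
t_5: node(5,0) S=24.9600 payoff=90.9600 vs cont=88.7763 → 90.9600 [stop]  node(5,1) S=39.5508 payoff=76.3692 vs cont=74.1854 → 76.3692 [stop]  node(5,2) S=62.6710 payoff=53.2490 vs cont=51.0653 → 53.2490 [stop]  node(5,3) S=99.3065 payoff=16.6135 vs cont=22.7397 → 22.7397 [wait]  node(5,4) S=157.3579 payoff=0.0000 vs cont=4.2574 → 4.2574 [wait]  node(5,5) S=249.3443 payoff=0.0000 vs cont=0.0000 → 0.0000 [wait]  ⇒ S*(5)=62.6710
t_4: node(4,0) S=31.4195 payoff=84.5005 vs cont=82.3167 → 84.5005 [stop]  node(4,1) S=49.7864 payoff=66.1336 vs cont=63.9498 → 66.1336 [stop]  node(4,2) S=78.8900 payoff=37.0300 vs cont=37.7558 → 37.7558 [wait]  node(4,3) S=125.0066 payoff=0.0000 vs cont=13.5334 → 13.5334 [wait]  node(4,4) S=198.0815 payoff=0.0000 vs cont=2.1552 → 2.1552 [wait]  ⇒ S*(4)=49.7864
t_3: node(3,0) S=39.5508 payoff=76.3692 vs cont=74.1854 → 76.3692 [stop]  node(3,1) S=62.6710 payoff=53.2490 vs cont=51.4100 → 53.2490 [stop]  node(3,2) S=99.3065 payoff=16.6135 vs cont=25.5404 → 25.5404 [wait]  node(3,3) S=157.3579 payoff=0.0000 vs cont=7.8745 → 7.8745 [wait]  ⇒ S*(3)=62.6710
t_2: node(2,0) S=49.7864 payoff=66.1336 vs cont=63.9498 → 66.1336 [stop]  node(2,1) S=78.8900 payoff=37.0300 vs cont=39.0860 → 39.0860 [wait]  node(2,2) S=125.0066 payoff=0.0000 vs cont=16.6690 → 16.6690 [wait]  ⇒ S*(2)=49.7864
t_1: node(1,0) S=62.6710 payoff=53.2490 vs cont=52.0417 → 53.2490 [stop]  node(1,1) S=99.3065 payoff=16.6135 vs cont=27.7029 → 27.7029 [wait]  ⇒ S*(1)=62.6710
t_0: node(0,0) S=78.8900 payoff=37.0300 vs cont=40.1131 → 40.1131 [wait]  ⇒ S*(0)=-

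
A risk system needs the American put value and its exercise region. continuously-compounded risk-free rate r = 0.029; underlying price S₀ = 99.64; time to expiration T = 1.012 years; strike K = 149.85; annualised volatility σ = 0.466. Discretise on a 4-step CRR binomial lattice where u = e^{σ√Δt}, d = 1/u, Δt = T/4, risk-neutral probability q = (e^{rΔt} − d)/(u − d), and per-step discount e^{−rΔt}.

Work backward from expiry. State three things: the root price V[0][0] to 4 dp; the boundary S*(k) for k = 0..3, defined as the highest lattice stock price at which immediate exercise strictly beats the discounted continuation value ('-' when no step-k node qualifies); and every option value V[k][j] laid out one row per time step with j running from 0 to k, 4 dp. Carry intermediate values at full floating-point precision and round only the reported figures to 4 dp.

price = 53.6359
boundary = - 78.8202 62.3508 78.8202
tree:
53.6359
71.0298 33.8522
87.4992 50.5499 14.5761
100.5274 71.0298 27.0531 0.0000
110.8334 87.4992 50.2100 0.0000 0.0000

Δt=0.25300  u=1.26414  d=0.79105  q=0.45723  discount=0.99269
step 4 (expiry): payoffs max(K−S,0) = 110.8334 87.4992 50.2100 0.0000 0.0000
step 3: (k=3,j=0): S=49.3226, (K−S)⁺=100.5274, hold=99.4320 ⇒ V=100.5274 exercise | (k=3,j=1): S=78.8202, (K−S)⁺=71.0298, hold=69.9343 ⇒ V=71.0298 exercise | (k=3,j=2): S=125.9591, (K−S)⁺=23.8909, hold=27.0531 ⇒ V=27.0531 continue | (k=3,j=3): S=201.2897, (K−S)⁺=0.0000, hold=0.0000 ⇒ V=0.0000 continue  boundary S*=78.8202
step 2: (k=2,j=0): S=62.3508, (K−S)⁺=87.4992, hold=86.4038 ⇒ V=87.4992 exercise | (k=2,j=1): S=99.6400, (K−S)⁺=50.2100, hold=50.5499 ⇒ V=50.5499 continue | (k=2,j=2): S=159.2303, (K−S)⁺=0.0000, hold=14.5761 ⇒ V=14.5761 continue  boundary S*=62.3508
step 1: (k=1,j=0): S=78.8202, (K−S)⁺=71.0298, hold=70.0886 ⇒ V=71.0298 exercise | (k=1,j=1): S=125.9591, (K−S)⁺=23.8909, hold=33.8522 ⇒ V=33.8522 continue  boundary S*=78.8202
step 0: (k=0,j=0): S=99.6400, (K−S)⁺=50.2100, hold=53.6359 ⇒ V=53.6359 continue  boundary S*=-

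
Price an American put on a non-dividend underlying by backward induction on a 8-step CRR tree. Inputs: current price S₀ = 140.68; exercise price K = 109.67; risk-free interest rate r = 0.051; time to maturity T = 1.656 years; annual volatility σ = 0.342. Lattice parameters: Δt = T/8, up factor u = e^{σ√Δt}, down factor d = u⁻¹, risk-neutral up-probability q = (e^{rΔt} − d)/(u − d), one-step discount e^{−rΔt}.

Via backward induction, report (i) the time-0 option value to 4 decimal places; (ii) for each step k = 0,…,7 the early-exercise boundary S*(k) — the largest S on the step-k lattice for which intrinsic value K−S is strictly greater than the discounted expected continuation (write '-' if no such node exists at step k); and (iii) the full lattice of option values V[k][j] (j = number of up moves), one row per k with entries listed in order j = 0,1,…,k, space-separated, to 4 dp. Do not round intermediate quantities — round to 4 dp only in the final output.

params: Δt=0.20700 u=1.16836 d=0.85590 q=0.49514 e^(-rΔt)=0.98950
t_8 payoffs: 69.1546 54.3638 34.1736 6.6126 0.0000 0.0000 0.0000 0.0000 0.0000
t_7: node(7,0) S=47.3366 payoff=62.3334 vs cont=61.1817 → 62.3334 [stop]  node(7,1) S=64.6175 payoff=45.0525 vs cont=43.9008 → 45.0525 [stop]  node(7,2) S=88.2070 payoff=21.4630 vs cont=20.3113 → 21.4630 [stop]  node(7,3) S=120.4081 payoff=0.0000 vs cont=3.3033 → 3.3033 [wait]  node(7,4) S=164.3648 payoff=0.0000 vs cont=0.0000 → 0.0000 [wait]  node(7,5) S=224.3685 payoff=0.0000 vs cont=0.0000 → 0.0000 [wait]  node(7,6) S=306.2773 payoff=0.0000 vs cont=0.0000 → 0.0000 [wait]  node(7,7) S=418.0880 payoff=0.0000 vs cont=0.0000 → 0.0000 [wait]  ⇒ S*(7)=88.2070
t_6: node(6,0) S=55.3062 payoff=54.3638 vs cont=53.2121 → 54.3638 [stop]  node(6,1) S=75.4964 payoff=34.1736 vs cont=33.0219 → 34.1736 [stop]  node(6,2) S=103.0574 payoff=6.6126 vs cont=12.3404 → 12.3404 [wait]  node(6,3) S=140.6800 payoff=0.0000 vs cont=1.6502 → 1.6502 [wait]  node(6,4) S=192.0372 payoff=0.0000 vs cont=0.0000 → 0.0000 [wait]  node(6,5) S=262.1430 payoff=0.0000 vs cont=0.0000 → 0.0000 [wait]  node(6,6) S=357.8420 payoff=0.0000 vs cont=0.0000 → 0.0000 [wait]  ⇒ S*(6)=75.4964
t_5: node(5,0) S=64.6175 payoff=45.0525 vs cont=43.9008 → 45.0525 [stop]  node(5,1) S=88.2070 payoff=21.4630 vs cont=23.1177 → 23.1177 [wait]  node(5,2) S=120.4081 payoff=0.0000 vs cont=6.9732 → 6.9732 [wait]  node(5,3) S=164.3648 payoff=0.0000 vs cont=0.8244 → 0.8244 [wait]  node(5,4) S=224.3685 payoff=0.0000 vs cont=0.0000 → 0.0000 [wait]  node(5,5) S=306.2773 payoff=0.0000 vs cont=0.0000 → 0.0000 [wait]  ⇒ S*(5)=64.6175
t_4: node(4,0) S=75.4964 payoff=34.1736 vs cont=33.8325 → 34.1736 [stop]  node(4,1) S=103.0574 payoff=6.6126 vs cont=14.9650 → 14.9650 [wait]  node(4,2) S=140.6800 payoff=0.0000 vs cont=3.8874 → 3.8874 [wait]  node(4,3) S=192.0372 payoff=0.0000 vs cont=0.4118 → 0.4118 [wait]  node(4,4) S=262.1430 payoff=0.0000 vs cont=0.0000 → 0.0000 [wait]  ⇒ S*(4)=75.4964
t_3: node(3,0) S=88.2070 payoff=21.4630 vs cont=24.4036 → 24.4036 [wait]  node(3,1) S=120.4081 payoff=0.0000 vs cont=9.3804 → 9.3804 [wait]  node(3,2) S=164.3648 payoff=0.0000 vs cont=2.1437 → 2.1437 [wait]  node(3,3) S=224.3685 payoff=0.0000 vs cont=0.2057 → 0.2057 [wait]  ⇒ S*(3)=-
t_2: node(2,0) S=103.0574 payoff=6.6126 vs cont=16.7868 → 16.7868 [wait]  node(2,1) S=140.6800 payoff=0.0000 vs cont=5.7363 → 5.7363 [wait]  node(2,2) S=192.0372 payoff=0.0000 vs cont=1.1717 → 1.1717 [wait]  ⇒ S*(2)=-
t_1: node(1,0) S=120.4081 payoff=0.0000 vs cont=11.1964 → 11.1964 [wait]  node(1,1) S=164.3648 payoff=0.0000 vs cont=3.4397 → 3.4397 [wait]  ⇒ S*(1)=-
t_0: node(0,0) S=140.6800 payoff=0.0000 vs cont=7.2785 → 7.2785 [wait]  ⇒ S*(0)=-

price = 7.2785
boundary = - - - - 75.4964 64.6175 75.4964 88.2070
tree:
7.2785
11.1964 3.4397
16.7868 5.7363 1.1717
24.4036 9.3804 2.1437 0.2057
34.1736 14.9650 3.8874 0.4118 0.0000
45.0525 23.1177 6.9732 0.8244 0.0000 0.0000
54.3638 34.1736 12.3404 1.6502 0.0000 0.0000 0.0000
62.3334 45.0525 21.4630 3.3033 0.0000 0.0000 0.0000 0.0000
69.1546 54.3638 34.1736 6.6126 0.0000 0.0000 0.0000 0.0000 0.0000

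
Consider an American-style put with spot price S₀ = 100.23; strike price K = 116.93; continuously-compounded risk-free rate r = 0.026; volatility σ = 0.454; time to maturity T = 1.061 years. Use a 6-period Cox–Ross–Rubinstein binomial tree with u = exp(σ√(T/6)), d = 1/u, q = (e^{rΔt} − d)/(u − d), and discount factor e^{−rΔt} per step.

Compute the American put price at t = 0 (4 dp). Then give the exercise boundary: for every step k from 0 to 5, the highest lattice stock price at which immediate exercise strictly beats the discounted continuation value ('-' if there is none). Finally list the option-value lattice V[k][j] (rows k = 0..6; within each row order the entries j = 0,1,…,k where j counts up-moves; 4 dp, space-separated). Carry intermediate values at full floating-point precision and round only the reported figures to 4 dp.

Δt=0.17683  u=1.21036  d=0.82620  q=0.46441  discount=0.99541
step 6 (expiry): payoffs max(K−S,0) = 85.0499 70.2269 48.5118 16.7000 0.0000 0.0000 0.0000
step 5: (k=5,j=0): S=38.5863, (K−S)⁺=78.3437, hold=77.8073 ⇒ V=78.3437 exercise | (k=5,j=1): S=56.5274, (K−S)⁺=60.4026, hold=59.8662 ⇒ V=60.4026 exercise | (k=5,j=2): S=82.8104, (K−S)⁺=34.1196, hold=33.5832 ⇒ V=34.1196 exercise | (k=5,j=3): S=121.3139, (K−S)⁺=0.0000, hold=8.9033 ⇒ V=8.9033 continue | (k=5,j=4): S=177.7201, (K−S)⁺=0.0000, hold=0.0000 ⇒ V=0.0000 continue | (k=5,j=5): S=260.3529, (K−S)⁺=0.0000, hold=0.0000 ⇒ V=0.0000 continue  boundary S*=82.8104
step 4: (k=4,j=0): S=46.7031, (K−S)⁺=70.2269, hold=69.6905 ⇒ V=70.2269 exercise | (k=4,j=1): S=68.4182, (K−S)⁺=48.5118, hold=47.9754 ⇒ V=48.5118 exercise | (k=4,j=2): S=100.2300, (K−S)⁺=16.7000, hold=22.3061 ⇒ V=22.3061 continue | (k=4,j=3): S=146.8330, (K−S)⁺=0.0000, hold=4.7466 ⇒ V=4.7466 continue | (k=4,j=4): S=215.1045, (K−S)⁺=0.0000, hold=0.0000 ⇒ V=0.0000 continue  boundary S*=68.4182
step 3: (k=3,j=0): S=56.5274, (K−S)⁺=60.4026, hold=59.8662 ⇒ V=60.4026 exercise | (k=3,j=1): S=82.8104, (K−S)⁺=34.1196, hold=36.1748 ⇒ V=36.1748 continue | (k=3,j=2): S=121.3139, (K−S)⁺=0.0000, hold=14.0863 ⇒ V=14.0863 continue | (k=3,j=3): S=177.7201, (K−S)⁺=0.0000, hold=2.5306 ⇒ V=2.5306 continue  boundary S*=56.5274
step 2: (k=2,j=0): S=68.4182, (K−S)⁺=48.5118, hold=48.9255 ⇒ V=48.9255 continue | (k=2,j=1): S=100.2300, (K−S)⁺=16.7000, hold=25.7978 ⇒ V=25.7978 continue | (k=2,j=2): S=146.8330, (K−S)⁺=0.0000, hold=8.6797 ⇒ V=8.6797 continue  boundary S*=-
step 1: (k=1,j=0): S=82.8104, (K−S)⁺=34.1196, hold=38.0095 ⇒ V=38.0095 continue | (k=1,j=1): S=121.3139, (K−S)⁺=0.0000, hold=17.7661 ⇒ V=17.7661 continue  boundary S*=-
step 0: (k=0,j=0): S=100.2300, (K−S)⁺=16.7000, hold=28.4770 ⇒ V=28.4770 continue  boundary S*=-

price = 28.4770
boundary = - - - 56.5274 68.4182 82.8104
tree:
28.4770
38.0095 17.7661
48.9255 25.7978 8.6797
60.4026 36.1748 14.0863 2.5306
70.2269 48.5118 22.3061 4.7466 0.0000
78.3437 60.4026 34.1196 8.9033 0.0000 0.0000
85.0499 70.2269 48.5118 16.7000 0.0000 0.0000 0.0000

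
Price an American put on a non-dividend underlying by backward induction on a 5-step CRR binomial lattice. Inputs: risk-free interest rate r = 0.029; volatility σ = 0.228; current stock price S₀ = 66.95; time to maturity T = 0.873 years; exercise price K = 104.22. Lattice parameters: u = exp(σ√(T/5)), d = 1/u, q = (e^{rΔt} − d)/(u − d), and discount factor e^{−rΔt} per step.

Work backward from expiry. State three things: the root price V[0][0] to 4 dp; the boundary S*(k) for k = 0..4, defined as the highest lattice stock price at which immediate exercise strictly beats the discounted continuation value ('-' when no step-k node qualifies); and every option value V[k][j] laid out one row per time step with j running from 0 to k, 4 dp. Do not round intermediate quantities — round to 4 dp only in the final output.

price = 37.2700
boundary = 66.9500 73.6421 81.0030 73.6421 81.0030
tree:
37.2700
43.3539 30.5779
48.8850 37.2700 23.2170
53.9134 43.3539 30.5779 15.2270
58.4849 48.8850 37.2700 23.2170 7.4798
62.6410 53.9134 43.3539 30.5779 15.1202 0.0000

Δt=0.17460, u=1.09996, d=0.90913, q=0.50280, disc=e^(-rΔt)=0.99495
k=5 terminal: V=max(K-S,0) → 62.6410 53.9134 43.3539 30.5779 15.1202 0.0000
k=4: j=0 S=45.7351 intr=58.4849 cont=57.9586 V=58.4849[EX]; j=1 S=55.3350 intr=48.8850 cont=48.3586 V=48.8850[EX]; j=2 S=66.9500 intr=37.2700 cont=36.7436 V=37.2700[EX]; j=3 S=81.0030 intr=23.2170 cont=22.6906 V=23.2170[EX]; j=4 S=98.0058 intr=6.2142 cont=7.4798 V=7.4798[hold]  S*(4)=81.0030
k=3: j=0 S=50.3066 intr=53.9134 cont=53.3871 V=53.9134[EX]; j=1 S=60.8661 intr=43.3539 cont=42.8276 V=43.3539[EX]; j=2 S=73.6421 intr=30.5779 cont=30.0516 V=30.5779[EX]; j=3 S=89.0998 intr=15.1202 cont=15.2270 V=15.2270[hold]  S*(3)=73.6421
k=2: j=0 S=55.3350 intr=48.8850 cont=48.3586 V=48.8850[EX]; j=1 S=66.9500 intr=37.2700 cont=36.7436 V=37.2700[EX]; j=2 S=81.0030 intr=23.2170 cont=22.7440 V=23.2170[EX]  S*(2)=81.0030
k=1: j=0 S=60.8661 intr=43.3539 cont=42.8276 V=43.3539[EX]; j=1 S=73.6421 intr=30.5779 cont=30.0516 V=30.5779[EX]  S*(1)=73.6421
k=0: j=0 S=66.9500 intr=37.2700 cont=36.7436 V=37.2700[EX]  S*(0)=66.9500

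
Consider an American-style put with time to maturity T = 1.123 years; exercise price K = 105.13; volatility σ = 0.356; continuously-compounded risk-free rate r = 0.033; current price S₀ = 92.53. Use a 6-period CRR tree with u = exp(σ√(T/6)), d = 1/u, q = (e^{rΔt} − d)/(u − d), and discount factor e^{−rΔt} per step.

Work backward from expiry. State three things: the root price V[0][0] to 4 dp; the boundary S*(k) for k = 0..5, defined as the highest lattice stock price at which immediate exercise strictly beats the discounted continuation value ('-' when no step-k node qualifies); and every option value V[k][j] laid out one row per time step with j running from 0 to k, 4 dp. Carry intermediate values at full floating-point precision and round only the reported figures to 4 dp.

Δt=0.18717  u=1.16651  d=0.85726  q=0.48161  discount=0.99384
step 6 (expiry): payoffs max(K−S,0) = 68.4056 55.1576 37.1304 12.6000 0.0000 0.0000 0.0000
step 5: (k=5,j=0): S=42.8393, (K−S)⁺=62.2907, hold=61.6434 ⇒ V=62.2907 exercise | (k=5,j=1): S=58.2933, (K−S)⁺=46.8367, hold=46.1894 ⇒ V=46.8367 exercise | (k=5,j=2): S=79.3222, (K−S)⁺=25.8078, hold=25.1605 ⇒ V=25.8078 exercise | (k=5,j=3): S=107.9371, (K−S)⁺=0.0000, hold=6.4915 ⇒ V=6.4915 continue | (k=5,j=4): S=146.8746, (K−S)⁺=0.0000, hold=0.0000 ⇒ V=0.0000 continue | (k=5,j=5): S=199.8586, (K−S)⁺=0.0000, hold=0.0000 ⇒ V=0.0000 continue  boundary S*=79.3222
step 4: (k=4,j=0): S=49.9724, (K−S)⁺=55.1576, hold=54.5102 ⇒ V=55.1576 exercise | (k=4,j=1): S=67.9996, (K−S)⁺=37.1304, hold=36.4831 ⇒ V=37.1304 exercise | (k=4,j=2): S=92.5300, (K−S)⁺=12.6000, hold=16.4034 ⇒ V=16.4034 continue | (k=4,j=3): S=125.9095, (K−S)⁺=0.0000, hold=3.3445 ⇒ V=3.3445 continue | (k=4,j=4): S=171.3305, (K−S)⁺=0.0000, hold=0.0000 ⇒ V=0.0000 continue  boundary S*=67.9996
step 3: (k=3,j=0): S=58.2933, (K−S)⁺=46.8367, hold=46.1894 ⇒ V=46.8367 exercise | (k=3,j=1): S=79.3222, (K−S)⁺=25.8078, hold=26.9810 ⇒ V=26.9810 continue | (k=3,j=2): S=107.9371, (K−S)⁺=0.0000, hold=10.0518 ⇒ V=10.0518 continue | (k=3,j=3): S=146.8746, (K−S)⁺=0.0000, hold=1.7231 ⇒ V=1.7231 continue  boundary S*=58.2933
step 2: (k=2,j=0): S=67.9996, (K−S)⁺=37.1304, hold=37.0445 ⇒ V=37.1304 exercise | (k=2,j=1): S=92.5300, (K−S)⁺=12.6000, hold=18.7118 ⇒ V=18.7118 continue | (k=2,j=2): S=125.9095, (K−S)⁺=0.0000, hold=6.0034 ⇒ V=6.0034 continue  boundary S*=67.9996
step 1: (k=1,j=0): S=79.3222, (K−S)⁺=25.8078, hold=28.0859 ⇒ V=28.0859 continue | (k=1,j=1): S=107.9371, (K−S)⁺=0.0000, hold=12.5139 ⇒ V=12.5139 continue  boundary S*=-
step 0: (k=0,j=0): S=92.5300, (K−S)⁺=12.6000, hold=20.4595 ⇒ V=20.4595 continue  boundary S*=-

price = 20.4595
boundary = - - 67.9996 58.2933 67.9996 79.3222
tree:
20.4595
28.0859 12.5139
37.1304 18.7118 6.0034
46.8367 26.9810 10.0518 1.7231
55.1576 37.1304 16.4034 3.3445 0.0000
62.2907 46.8367 25.8078 6.4915 0.0000 0.0000
68.4056 55.1576 37.1304 12.6000 0.0000 0.0000 0.0000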